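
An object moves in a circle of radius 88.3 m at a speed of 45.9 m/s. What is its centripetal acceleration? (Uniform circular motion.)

a_c = v²/r = 45.9²/88.3 = 2106.81/88.3 = 23.86 m/s²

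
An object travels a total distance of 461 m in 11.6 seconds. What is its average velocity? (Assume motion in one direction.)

v_avg = Δd / Δt = 461 / 11.6 = 39.74 m/s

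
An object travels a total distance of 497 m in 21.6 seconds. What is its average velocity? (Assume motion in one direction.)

v_avg = Δd / Δt = 497 / 21.6 = 23.01 m/s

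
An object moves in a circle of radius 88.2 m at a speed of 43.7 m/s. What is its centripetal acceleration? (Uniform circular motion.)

a_c = v²/r = 43.7²/88.2 = 1909.69/88.2 = 21.65 m/s²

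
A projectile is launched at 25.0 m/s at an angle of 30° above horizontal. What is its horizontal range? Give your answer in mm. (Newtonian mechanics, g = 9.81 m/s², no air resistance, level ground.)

R = v₀² × sin(2θ) / g = 25.0² × sin(2 × 30°) / 9.81 = 625.0 × 0.866025 / 9.81 = 55.1749 m
R = 55.1749 m / 0.001 = 55170 mm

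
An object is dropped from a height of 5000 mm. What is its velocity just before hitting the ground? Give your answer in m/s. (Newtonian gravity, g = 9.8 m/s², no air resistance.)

h = 5000 mm × 0.001 = 5.0 m
v = √(2gh) = √(2 × 9.8 × 5.0) = 9.899 m/s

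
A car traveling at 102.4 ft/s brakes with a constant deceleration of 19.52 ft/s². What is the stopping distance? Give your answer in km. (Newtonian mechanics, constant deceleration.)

v₀ = 102.4 ft/s × 0.3048 = 31.2115 m/s
a = 19.52 ft/s² × 0.3048 = 5.9497 m/s²
d = v₀² / (2a) = 31.2115² / (2 × 5.9497) = 974.158 / 11.8994 = 81.8661 m
d = 81.8661 m / 1000.0 = 0.08187 km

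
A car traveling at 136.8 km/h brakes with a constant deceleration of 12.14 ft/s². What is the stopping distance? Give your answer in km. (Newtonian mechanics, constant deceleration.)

v₀ = 136.8 km/h × 0.2777777777777778 = 38.0 m/s
a = 12.14 ft/s² × 0.3048 = 3.70027 m/s²
d = v₀² / (2a) = 38.0² / (2 × 3.70027) = 1444.0 / 7.40054 = 195.121 m
d = 195.121 m / 1000.0 = 0.1951 km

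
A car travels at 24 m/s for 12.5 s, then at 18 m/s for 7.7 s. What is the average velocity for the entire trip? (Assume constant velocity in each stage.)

d₁ = v₁t₁ = 24 × 12.5 = 300.0 m
d₂ = v₂t₂ = 18 × 7.7 = 138.6 m
d_total = 438.6 m, t_total = 20.2 s
v_avg = d_total/t_total = 438.6/20.2 = 21.71 m/s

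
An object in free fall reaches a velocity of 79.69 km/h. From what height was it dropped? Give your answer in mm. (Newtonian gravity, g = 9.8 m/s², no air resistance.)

v = 79.69 km/h × 0.2777777777777778 = 22.1361 m/s
h = v² / (2g) = 22.1361² / (2 × 9.8) = 25.0004 m
h = 25.0004 m / 0.001 = 25000 mm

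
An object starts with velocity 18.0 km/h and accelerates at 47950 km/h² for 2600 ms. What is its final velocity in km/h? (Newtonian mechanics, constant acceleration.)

v₀ = 18.0 km/h × 0.2777777777777778 = 5.0 m/s
a = 47950 km/h² × 7.716049382716049e-05 = 3.69985 m/s²
t = 2600 ms × 0.001 = 2.6 s
v = v₀ + a × t = 5.0 + 3.69985 × 2.6 = 14.6196 m/s
v = 14.6196 m/s / 0.2777777777777778 = 52.63 km/h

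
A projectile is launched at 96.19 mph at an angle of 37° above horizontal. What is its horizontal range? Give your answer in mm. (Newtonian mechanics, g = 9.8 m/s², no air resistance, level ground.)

v₀ = 96.19 mph × 0.44704 = 43.0008 m/s
R = v₀² × sin(2θ) / g = 43.0008² × sin(2 × 37°) / 9.8 = 1849.07 × 0.961262 / 9.8 = 181.372 m
R = 181.372 m / 0.001 = 181400 mm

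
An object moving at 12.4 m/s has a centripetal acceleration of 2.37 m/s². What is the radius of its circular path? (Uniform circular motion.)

r = v²/a_c = 12.4²/2.37 = 64.88 m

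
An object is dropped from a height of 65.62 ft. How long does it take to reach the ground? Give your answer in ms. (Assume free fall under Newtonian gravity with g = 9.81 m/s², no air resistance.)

h = 65.62 ft × 0.3048 = 20.001 m
t = √(2h/g) = √(2 × 20.001 / 9.81) = 2.01933 s
t = 2.01933 s / 0.001 = 2019 ms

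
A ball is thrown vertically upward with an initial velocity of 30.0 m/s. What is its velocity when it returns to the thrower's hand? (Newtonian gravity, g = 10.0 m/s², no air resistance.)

By conservation of energy (no air resistance), the ball returns to the throw height with the same speed as launch, but directed downward.
|v_ground| = v₀ = 30.0 m/s
v_ground = 30.0 m/s (downward)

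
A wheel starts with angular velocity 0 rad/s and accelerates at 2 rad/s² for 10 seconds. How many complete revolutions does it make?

θ = ω₀t + ½αt² = 0×10 + ½×2×10² = 100.0 rad
Total revolutions = θ/(2π) = 100.0/(2π) = 15.92
Complete revolutions = ⌊15.92⌋ = 15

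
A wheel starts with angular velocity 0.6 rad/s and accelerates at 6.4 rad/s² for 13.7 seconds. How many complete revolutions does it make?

θ = ω₀t + ½αt² = 0.6×13.7 + ½×6.4×13.7² = 608.828 rad
Total revolutions = θ/(2π) = 608.828/(2π) = 96.9
Complete revolutions = ⌊96.9⌋ = 96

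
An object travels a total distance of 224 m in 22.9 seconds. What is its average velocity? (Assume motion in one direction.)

v_avg = Δd / Δt = 224 / 22.9 = 9.78 m/s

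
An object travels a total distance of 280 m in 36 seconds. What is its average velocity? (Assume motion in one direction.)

v_avg = Δd / Δt = 280 / 36 = 7.78 m/s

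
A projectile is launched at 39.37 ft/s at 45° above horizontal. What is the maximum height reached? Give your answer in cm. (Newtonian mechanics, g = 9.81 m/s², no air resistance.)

v₀ = 39.37 ft/s × 0.3048 = 12.0 m/s
H = v₀² × sin²(θ) / (2g) = 12.0² × sin(45°)² / (2 × 9.81) = 144.0 × 0.5 / 19.62 = 3.66972 m
H = 3.66972 m / 0.01 = 367.0 cm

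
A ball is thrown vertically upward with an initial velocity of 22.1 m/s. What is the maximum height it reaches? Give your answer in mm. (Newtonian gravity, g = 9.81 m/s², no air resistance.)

h_max = v₀² / (2g) = 22.1² / (2 × 9.81) = 488.41 / 19.62 = 24.8935 m
h_max = 24.8935 m / 0.001 = 24890 mm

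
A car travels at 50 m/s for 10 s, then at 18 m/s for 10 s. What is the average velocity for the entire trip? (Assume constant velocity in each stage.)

d₁ = v₁t₁ = 50 × 10 = 500 m
d₂ = v₂t₂ = 18 × 10 = 180 m
d_total = 680 m, t_total = 20 s
v_avg = d_total/t_total = 680/20 = 34.0 m/s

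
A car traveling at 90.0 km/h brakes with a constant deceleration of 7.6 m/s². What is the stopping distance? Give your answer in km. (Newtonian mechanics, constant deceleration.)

v₀ = 90.0 km/h × 0.2777777777777778 = 25.0 m/s
d = v₀² / (2a) = 25.0² / (2 × 7.6) = 625.0 / 15.2 = 41.1184 m
d = 41.1184 m / 1000.0 = 0.04112 km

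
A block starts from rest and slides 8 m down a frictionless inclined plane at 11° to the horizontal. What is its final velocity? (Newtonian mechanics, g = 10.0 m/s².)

a = g sin(θ) = 10.0 × sin(11°) = 1.9081 m/s²
v = √(2ad) = √(2 × 1.9081 × 8) = 5.53 m/s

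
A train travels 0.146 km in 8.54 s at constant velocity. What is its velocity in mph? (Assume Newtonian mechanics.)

d = 0.146 km × 1000.0 = 146.0 m
v = d / t = 146.0 / 8.54 = 17.096 m/s
v = 17.096 m/s / 0.44704 = 38.24 mph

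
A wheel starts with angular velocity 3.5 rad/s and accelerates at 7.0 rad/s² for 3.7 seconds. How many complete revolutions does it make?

θ = ω₀t + ½αt² = 3.5×3.7 + ½×7.0×3.7² = 60.865 rad
Total revolutions = θ/(2π) = 60.865/(2π) = 9.69
Complete revolutions = ⌊9.69⌋ = 9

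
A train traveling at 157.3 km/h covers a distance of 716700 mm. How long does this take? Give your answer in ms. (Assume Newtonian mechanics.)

d = 716700 mm × 0.001 = 716.7 m
v = 157.3 km/h × 0.2777777777777778 = 43.6944 m/s
t = d / v = 716.7 / 43.6944 = 16.4026 s
t = 16.4026 s / 0.001 = 16400 ms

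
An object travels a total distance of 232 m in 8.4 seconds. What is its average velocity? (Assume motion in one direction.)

v_avg = Δd / Δt = 232 / 8.4 = 27.62 m/s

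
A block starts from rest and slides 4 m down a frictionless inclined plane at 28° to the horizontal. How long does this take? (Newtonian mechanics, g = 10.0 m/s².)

a = g sin(θ) = 10.0 × sin(28°) = 4.6947 m/s²
t = √(2d/a) = √(2 × 4 / 4.6947) = 1.31 s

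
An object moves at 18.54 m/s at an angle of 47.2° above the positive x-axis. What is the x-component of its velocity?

vₓ = v cos(θ) = 18.54 × cos(47.2°) = 12.6 m/s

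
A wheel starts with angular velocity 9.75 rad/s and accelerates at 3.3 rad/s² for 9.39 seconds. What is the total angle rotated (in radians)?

θ = ω₀t + ½αt² = 9.75×9.39 + ½×3.3×9.39² = 237.04 rad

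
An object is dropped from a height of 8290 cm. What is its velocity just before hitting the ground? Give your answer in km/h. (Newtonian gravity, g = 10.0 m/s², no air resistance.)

h = 8290 cm × 0.01 = 82.9 m
v = √(2gh) = √(2 × 10.0 × 82.9) = 40.7185 m/s
v = 40.7185 m/s / 0.2777777777777778 = 146.6 km/h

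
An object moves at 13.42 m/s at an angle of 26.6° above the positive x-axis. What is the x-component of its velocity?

vₓ = v cos(θ) = 13.42 × cos(26.6°) = 12.0 m/s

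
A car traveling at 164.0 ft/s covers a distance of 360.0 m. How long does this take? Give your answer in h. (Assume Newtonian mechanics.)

v = 164.0 ft/s × 0.3048 = 49.9872 m/s
t = d / v = 360.0 / 49.9872 = 7.20184 s
t = 7.20184 s / 3600.0 = 0.002001 h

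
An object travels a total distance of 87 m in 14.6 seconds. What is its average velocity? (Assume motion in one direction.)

v_avg = Δd / Δt = 87 / 14.6 = 5.96 m/s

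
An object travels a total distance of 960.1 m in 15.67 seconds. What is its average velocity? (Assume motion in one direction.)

v_avg = Δd / Δt = 960.1 / 15.67 = 61.27 m/s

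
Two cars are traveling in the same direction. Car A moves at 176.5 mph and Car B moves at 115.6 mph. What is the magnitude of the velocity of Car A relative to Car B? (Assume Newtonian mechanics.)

v_rel = |v_A - v_B| = |176.5 - 115.6| = 60.9 mph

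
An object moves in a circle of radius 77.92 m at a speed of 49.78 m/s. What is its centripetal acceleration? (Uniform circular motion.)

a_c = v²/r = 49.78²/77.92 = 2478.0484/77.92 = 31.8 m/s²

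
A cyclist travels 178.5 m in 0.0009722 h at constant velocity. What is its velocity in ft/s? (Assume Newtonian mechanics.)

t = 0.0009722 h × 3600.0 = 3.49992 s
v = d / t = 178.5 / 3.49992 = 51.0012 m/s
v = 51.0012 m/s / 0.3048 = 167.3 ft/s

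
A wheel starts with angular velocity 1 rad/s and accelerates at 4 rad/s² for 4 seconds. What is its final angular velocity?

ω = ω₀ + αt = 1 + 4 × 4 = 17 rad/s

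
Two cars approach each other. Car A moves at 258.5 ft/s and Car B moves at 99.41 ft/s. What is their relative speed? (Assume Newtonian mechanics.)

v_rel = v_A + v_B = 258.5 + 99.41 = 357.91 ft/s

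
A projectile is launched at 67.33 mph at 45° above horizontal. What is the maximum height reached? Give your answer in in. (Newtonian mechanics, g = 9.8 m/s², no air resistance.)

v₀ = 67.33 mph × 0.44704 = 30.0992 m/s
H = v₀² × sin²(θ) / (2g) = 30.0992² × sin(45°)² / (2 × 9.8) = 905.962 × 0.5 / 19.6 = 23.1113 m
H = 23.1113 m / 0.0254 = 909.9 in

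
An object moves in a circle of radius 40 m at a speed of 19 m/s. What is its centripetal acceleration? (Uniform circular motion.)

a_c = v²/r = 19²/40 = 361/40 = 9.03 m/s²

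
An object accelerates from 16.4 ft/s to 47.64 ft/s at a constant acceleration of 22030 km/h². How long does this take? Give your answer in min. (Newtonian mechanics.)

v₀ = 16.4 ft/s × 0.3048 = 4.99872 m/s
v = 47.64 ft/s × 0.3048 = 14.5207 m/s
a = 22030 km/h² × 7.716049382716049e-05 = 1.69985 m/s²
t = (v - v₀) / a = (14.5207 - 4.99872) / 1.69985 = 5.60166 s
t = 5.60166 s / 60.0 = 0.09336 min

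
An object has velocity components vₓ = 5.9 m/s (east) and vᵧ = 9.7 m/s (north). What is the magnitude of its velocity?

|v| = √(vₓ² + vᵧ²) = √(5.9² + 9.7²) = √(128.9) = 11.35 m/s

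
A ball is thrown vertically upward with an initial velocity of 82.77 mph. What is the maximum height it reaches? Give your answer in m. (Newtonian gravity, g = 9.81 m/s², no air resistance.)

v₀ = 82.77 mph × 0.44704 = 37.0015 m/s
h_max = v₀² / (2g) = 37.0015² / (2 × 9.81) = 1369.11 / 19.62 = 69.78 m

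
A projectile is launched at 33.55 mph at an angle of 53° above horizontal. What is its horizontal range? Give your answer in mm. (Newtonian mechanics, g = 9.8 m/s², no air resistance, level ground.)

v₀ = 33.55 mph × 0.44704 = 14.9982 m/s
R = v₀² × sin(2θ) / g = 14.9982² × sin(2 × 53°) / 9.8 = 224.946 × 0.961262 / 9.8 = 22.0645 m
R = 22.0645 m / 0.001 = 22060 mm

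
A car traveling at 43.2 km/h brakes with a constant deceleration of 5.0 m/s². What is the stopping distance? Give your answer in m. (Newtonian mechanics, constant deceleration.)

v₀ = 43.2 km/h × 0.2777777777777778 = 12.0 m/s
d = v₀² / (2a) = 12.0² / (2 × 5.0) = 144.0 / 10.0 = 14.4 m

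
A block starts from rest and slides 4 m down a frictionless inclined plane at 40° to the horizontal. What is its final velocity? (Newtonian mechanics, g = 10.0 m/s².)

a = g sin(θ) = 10.0 × sin(40°) = 6.4279 m/s²
v = √(2ad) = √(2 × 6.4279 × 4) = 7.17 m/s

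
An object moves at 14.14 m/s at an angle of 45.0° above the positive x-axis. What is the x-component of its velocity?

vₓ = v cos(θ) = 14.14 × cos(45.0°) = 10.0 m/s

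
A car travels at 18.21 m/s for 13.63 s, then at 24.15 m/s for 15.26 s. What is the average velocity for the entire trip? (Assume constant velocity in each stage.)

d₁ = v₁t₁ = 18.21 × 13.63 = 248.2023 m
d₂ = v₂t₂ = 24.15 × 15.26 = 368.529 m
d_total = 616.7313 m, t_total = 28.89 s
v_avg = d_total/t_total = 616.7313/28.89 = 21.35 m/s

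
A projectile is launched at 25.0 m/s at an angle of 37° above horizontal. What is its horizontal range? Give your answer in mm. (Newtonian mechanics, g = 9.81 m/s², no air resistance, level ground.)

R = v₀² × sin(2θ) / g = 25.0² × sin(2 × 37°) / 9.81 = 625.0 × 0.961262 / 9.81 = 61.2425 m
R = 61.2425 m / 0.001 = 61240 mm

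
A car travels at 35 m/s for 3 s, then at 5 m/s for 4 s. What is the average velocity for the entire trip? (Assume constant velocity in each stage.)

d₁ = v₁t₁ = 35 × 3 = 105 m
d₂ = v₂t₂ = 5 × 4 = 20 m
d_total = 125 m, t_total = 7 s
v_avg = d_total/t_total = 125/7 = 17.86 m/s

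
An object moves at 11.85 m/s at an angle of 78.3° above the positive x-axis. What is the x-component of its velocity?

vₓ = v cos(θ) = 11.85 × cos(78.3°) = 2.4 m/s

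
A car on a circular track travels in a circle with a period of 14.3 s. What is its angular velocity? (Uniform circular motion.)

ω = 2π/T = 2π/14.3 = 0.4394 rad/s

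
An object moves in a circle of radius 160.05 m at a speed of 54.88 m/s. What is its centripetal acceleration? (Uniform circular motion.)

a_c = v²/r = 54.88²/160.05 = 3011.8144/160.05 = 18.82 m/s²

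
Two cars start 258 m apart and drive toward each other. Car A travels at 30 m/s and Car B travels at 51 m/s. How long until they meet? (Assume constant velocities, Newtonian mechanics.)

Combined speed: v_combined = 30 + 51 = 81 m/s
Time to meet: t = d/v_combined = 258/81 = 3.19 s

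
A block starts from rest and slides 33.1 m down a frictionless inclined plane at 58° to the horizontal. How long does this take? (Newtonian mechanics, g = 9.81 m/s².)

a = g sin(θ) = 9.81 × sin(58°) = 8.3194 m/s²
t = √(2d/a) = √(2 × 33.1 / 8.3194) = 2.82 s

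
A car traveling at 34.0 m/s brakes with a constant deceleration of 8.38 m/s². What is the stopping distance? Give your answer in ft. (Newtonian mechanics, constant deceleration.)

d = v₀² / (2a) = 34.0² / (2 × 8.38) = 1156.0 / 16.76 = 68.9737 m
d = 68.9737 m / 0.3048 = 226.3 ft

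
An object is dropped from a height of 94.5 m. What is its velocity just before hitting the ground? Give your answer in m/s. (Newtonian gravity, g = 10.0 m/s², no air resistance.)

v = √(2gh) = √(2 × 10.0 × 94.5) = 43.47 m/s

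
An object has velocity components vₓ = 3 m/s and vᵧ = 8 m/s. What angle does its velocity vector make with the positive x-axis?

θ = arctan(vᵧ/vₓ) = arctan(8/3) = 69.44°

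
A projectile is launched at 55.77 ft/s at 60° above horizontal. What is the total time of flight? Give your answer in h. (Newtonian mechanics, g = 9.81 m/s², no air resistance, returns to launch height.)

v₀ = 55.77 ft/s × 0.3048 = 16.9987 m/s
T = 2 × v₀ × sin(θ) / g = 2 × 16.9987 × sin(60°) / 9.81 = 2 × 16.9987 × 0.866025 / 9.81 = 3.00128 s
T = 3.00128 s / 3600.0 = 0.0008337 h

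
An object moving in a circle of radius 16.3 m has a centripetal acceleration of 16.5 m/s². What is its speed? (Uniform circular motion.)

v = √(a_c × r) = √(16.5 × 16.3) = 16.4 m/s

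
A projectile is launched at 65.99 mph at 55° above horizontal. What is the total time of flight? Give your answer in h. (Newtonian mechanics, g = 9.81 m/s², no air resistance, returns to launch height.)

v₀ = 65.99 mph × 0.44704 = 29.5002 m/s
T = 2 × v₀ × sin(θ) / g = 2 × 29.5002 × sin(55°) / 9.81 = 2 × 29.5002 × 0.819152 / 9.81 = 4.92664 s
T = 4.92664 s / 3600.0 = 0.001369 h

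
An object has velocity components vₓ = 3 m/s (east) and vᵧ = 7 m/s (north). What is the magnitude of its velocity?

|v| = √(vₓ² + vᵧ²) = √(3² + 7²) = √(58) = 7.62 m/s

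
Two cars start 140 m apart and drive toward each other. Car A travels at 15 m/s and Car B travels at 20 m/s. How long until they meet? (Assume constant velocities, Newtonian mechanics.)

Combined speed: v_combined = 15 + 20 = 35 m/s
Time to meet: t = d/v_combined = 140/35 = 4.0 s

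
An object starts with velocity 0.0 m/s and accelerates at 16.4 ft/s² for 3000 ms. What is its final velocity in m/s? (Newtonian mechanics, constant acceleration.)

a = 16.4 ft/s² × 0.3048 = 4.99872 m/s²
t = 3000 ms × 0.001 = 3.0 s
v = v₀ + a × t = 0.0 + 4.99872 × 3.0 = 15.0 m/s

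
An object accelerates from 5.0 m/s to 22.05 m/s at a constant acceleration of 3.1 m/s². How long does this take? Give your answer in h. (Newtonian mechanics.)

t = (v - v₀) / a = (22.05 - 5.0) / 3.1 = 5.5 s
t = 5.5 s / 3600.0 = 0.001528 h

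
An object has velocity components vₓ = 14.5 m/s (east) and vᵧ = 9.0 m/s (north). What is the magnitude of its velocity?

|v| = √(vₓ² + vᵧ²) = √(14.5² + 9.0²) = √(291.25) = 17.07 m/s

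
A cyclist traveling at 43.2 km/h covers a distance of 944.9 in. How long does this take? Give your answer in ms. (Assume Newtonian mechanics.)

d = 944.9 in × 0.0254 = 24.0005 m
v = 43.2 km/h × 0.2777777777777778 = 12.0 m/s
t = d / v = 24.0005 / 12.0 = 2.00004 s
t = 2.00004 s / 0.001 = 2000 ms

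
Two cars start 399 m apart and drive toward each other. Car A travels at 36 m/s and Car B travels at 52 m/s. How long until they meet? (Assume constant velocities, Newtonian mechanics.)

Combined speed: v_combined = 36 + 52 = 88 m/s
Time to meet: t = d/v_combined = 399/88 = 4.53 s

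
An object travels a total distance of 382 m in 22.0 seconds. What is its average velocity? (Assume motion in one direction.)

v_avg = Δd / Δt = 382 / 22.0 = 17.36 m/s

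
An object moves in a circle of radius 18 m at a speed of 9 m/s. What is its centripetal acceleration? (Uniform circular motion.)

a_c = v²/r = 9²/18 = 81/18 = 4.5 m/s²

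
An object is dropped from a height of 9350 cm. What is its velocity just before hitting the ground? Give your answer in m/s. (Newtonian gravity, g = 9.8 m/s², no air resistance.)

h = 9350 cm × 0.01 = 93.5 m
v = √(2gh) = √(2 × 9.8 × 93.5) = 42.81 m/s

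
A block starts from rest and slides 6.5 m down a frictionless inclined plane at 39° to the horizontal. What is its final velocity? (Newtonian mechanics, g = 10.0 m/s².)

a = g sin(θ) = 10.0 × sin(39°) = 6.2932 m/s²
v = √(2ad) = √(2 × 6.2932 × 6.5) = 9.04 m/s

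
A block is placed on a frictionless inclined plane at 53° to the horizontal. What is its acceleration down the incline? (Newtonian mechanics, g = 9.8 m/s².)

a = g sin(θ) = 9.8 × sin(53°) = 9.8 × 0.7986 = 7.83 m/s²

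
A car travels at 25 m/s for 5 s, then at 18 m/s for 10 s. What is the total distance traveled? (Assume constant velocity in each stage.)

d₁ = v₁t₁ = 25 × 5 = 125 m
d₂ = v₂t₂ = 18 × 10 = 180 m
d_total = 125 + 180 = 305 m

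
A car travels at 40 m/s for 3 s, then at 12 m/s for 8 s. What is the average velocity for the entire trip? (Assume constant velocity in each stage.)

d₁ = v₁t₁ = 40 × 3 = 120 m
d₂ = v₂t₂ = 12 × 8 = 96 m
d_total = 216 m, t_total = 11 s
v_avg = d_total/t_total = 216/11 = 19.64 m/s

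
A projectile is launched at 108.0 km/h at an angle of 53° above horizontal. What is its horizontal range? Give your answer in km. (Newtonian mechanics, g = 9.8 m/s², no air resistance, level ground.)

v₀ = 108.0 km/h × 0.2777777777777778 = 30.0 m/s
R = v₀² × sin(2θ) / g = 30.0² × sin(2 × 53°) / 9.8 = 900.0 × 0.961262 / 9.8 = 88.2792 m
R = 88.2792 m / 1000.0 = 0.08828 km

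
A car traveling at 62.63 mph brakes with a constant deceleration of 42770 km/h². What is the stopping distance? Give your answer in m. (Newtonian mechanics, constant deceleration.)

v₀ = 62.63 mph × 0.44704 = 27.9981 m/s
a = 42770 km/h² × 7.716049382716049e-05 = 3.30015 m/s²
d = v₀² / (2a) = 27.9981² / (2 × 3.30015) = 783.894 / 6.6003 = 118.8 m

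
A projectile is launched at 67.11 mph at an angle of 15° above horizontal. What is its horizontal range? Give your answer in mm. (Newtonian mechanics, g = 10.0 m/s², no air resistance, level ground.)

v₀ = 67.11 mph × 0.44704 = 30.0009 m/s
R = v₀² × sin(2θ) / g = 30.0009² × sin(2 × 15°) / 10.0 = 900.054 × 0.5 / 10.0 = 45.0027 m
R = 45.0027 m / 0.001 = 45000 mm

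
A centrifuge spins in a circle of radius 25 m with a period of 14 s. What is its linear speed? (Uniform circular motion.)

v = 2πr/T = 2π×25/14 = 11.22 m/s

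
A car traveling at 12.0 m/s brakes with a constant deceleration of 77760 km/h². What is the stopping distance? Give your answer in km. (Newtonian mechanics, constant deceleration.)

a = 77760 km/h² × 7.716049382716049e-05 = 6.0 m/s²
d = v₀² / (2a) = 12.0² / (2 × 6.0) = 144.0 / 12.0 = 12.0 m
d = 12.0 m / 1000.0 = 0.012 km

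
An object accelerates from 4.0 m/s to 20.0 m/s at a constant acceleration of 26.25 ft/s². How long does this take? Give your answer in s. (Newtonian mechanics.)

a = 26.25 ft/s² × 0.3048 = 8.001 m/s²
t = (v - v₀) / a = (20.0 - 4.0) / 8.001 = 2.0 s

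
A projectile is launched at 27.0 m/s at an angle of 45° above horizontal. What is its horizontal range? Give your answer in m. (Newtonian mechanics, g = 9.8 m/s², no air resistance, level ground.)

R = v₀² × sin(2θ) / g = 27.0² × sin(2 × 45°) / 9.8 = 729.0 × 1.0 / 9.8 = 74.39 m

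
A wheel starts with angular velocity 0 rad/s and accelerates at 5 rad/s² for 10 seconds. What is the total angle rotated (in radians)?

θ = ω₀t + ½αt² = 0×10 + ½×5×10² = 250.0 rad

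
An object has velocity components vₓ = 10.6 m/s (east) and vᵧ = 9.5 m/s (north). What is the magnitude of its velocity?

|v| = √(vₓ² + vᵧ²) = √(10.6² + 9.5²) = √(202.61) = 14.23 m/s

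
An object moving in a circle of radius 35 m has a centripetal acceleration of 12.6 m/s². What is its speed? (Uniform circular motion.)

v = √(a_c × r) = √(12.6 × 35) = 21.0 m/s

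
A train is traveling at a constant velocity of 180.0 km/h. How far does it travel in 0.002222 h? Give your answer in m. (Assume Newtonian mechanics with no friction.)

v = 180.0 km/h × 0.2777777777777778 = 50.0 m/s
t = 0.002222 h × 3600.0 = 7.9992 s
d = v × t = 50.0 × 7.9992 = 400.0 m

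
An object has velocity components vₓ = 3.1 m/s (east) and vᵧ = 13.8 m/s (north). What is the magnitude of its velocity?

|v| = √(vₓ² + vᵧ²) = √(3.1² + 13.8²) = √(200.05) = 14.14 m/s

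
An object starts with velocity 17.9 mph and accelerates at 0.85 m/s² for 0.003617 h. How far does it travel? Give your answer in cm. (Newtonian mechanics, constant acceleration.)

v₀ = 17.9 mph × 0.44704 = 8.00202 m/s
t = 0.003617 h × 3600.0 = 13.0212 s
d = v₀ × t + ½ × a × t² = 8.00202 × 13.0212 + 0.5 × 0.85 × 13.0212² = 176.255 m
d = 176.255 m / 0.01 = 17630 cm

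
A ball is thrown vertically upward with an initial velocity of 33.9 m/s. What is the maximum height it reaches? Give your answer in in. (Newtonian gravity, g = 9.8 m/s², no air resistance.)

h_max = v₀² / (2g) = 33.9² / (2 × 9.8) = 1149.21 / 19.6 = 58.6332 m
h_max = 58.6332 m / 0.0254 = 2308 in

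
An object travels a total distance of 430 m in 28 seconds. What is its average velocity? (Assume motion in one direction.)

v_avg = Δd / Δt = 430 / 28 = 15.36 m/s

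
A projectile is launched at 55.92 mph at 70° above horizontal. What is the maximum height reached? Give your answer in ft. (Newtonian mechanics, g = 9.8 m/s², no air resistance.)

v₀ = 55.92 mph × 0.44704 = 24.9985 m/s
H = v₀² × sin²(θ) / (2g) = 24.9985² × sin(70°)² / (2 × 9.8) = 624.925 × 0.883022 / 19.6 = 28.1542 m
H = 28.1542 m / 0.3048 = 92.37 ft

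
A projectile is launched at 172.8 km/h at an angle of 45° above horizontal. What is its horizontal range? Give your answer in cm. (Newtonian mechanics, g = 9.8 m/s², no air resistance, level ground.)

v₀ = 172.8 km/h × 0.2777777777777778 = 48.0 m/s
R = v₀² × sin(2θ) / g = 48.0² × sin(2 × 45°) / 9.8 = 2304.0 × 1.0 / 9.8 = 235.102 m
R = 235.102 m / 0.01 = 23510 cm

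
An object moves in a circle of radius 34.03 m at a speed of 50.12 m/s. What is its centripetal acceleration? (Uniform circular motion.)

a_c = v²/r = 50.12²/34.03 = 2512.0144/34.03 = 73.82 m/s²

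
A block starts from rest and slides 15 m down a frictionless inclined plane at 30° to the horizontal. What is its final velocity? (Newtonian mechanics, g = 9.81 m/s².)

a = g sin(θ) = 9.81 × sin(30°) = 4.905 m/s²
v = √(2ad) = √(2 × 4.905 × 15) = 12.13 m/s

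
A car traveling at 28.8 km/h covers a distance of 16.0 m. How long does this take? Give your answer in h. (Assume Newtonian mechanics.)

v = 28.8 km/h × 0.2777777777777778 = 8.0 m/s
t = d / v = 16.0 / 8.0 = 2.0 s
t = 2.0 s / 3600.0 = 0.0005556 h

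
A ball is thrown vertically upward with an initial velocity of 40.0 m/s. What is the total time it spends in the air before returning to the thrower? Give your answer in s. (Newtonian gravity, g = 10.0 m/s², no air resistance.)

t_total = 2 × v₀ / g = 2 × 40.0 / 10.0 = 8.0 s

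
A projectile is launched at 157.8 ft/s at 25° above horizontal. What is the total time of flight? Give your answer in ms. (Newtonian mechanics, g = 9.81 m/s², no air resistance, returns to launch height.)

v₀ = 157.8 ft/s × 0.3048 = 48.0974 m/s
T = 2 × v₀ × sin(θ) / g = 2 × 48.0974 × sin(25°) / 9.81 = 2 × 48.0974 × 0.422618 / 9.81 = 4.1441 s
T = 4.1441 s / 0.001 = 4144 ms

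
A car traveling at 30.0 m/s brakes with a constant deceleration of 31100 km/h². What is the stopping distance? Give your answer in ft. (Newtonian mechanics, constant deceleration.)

a = 31100 km/h² × 7.716049382716049e-05 = 2.39969 m/s²
d = v₀² / (2a) = 30.0² / (2 × 2.39969) = 900.0 / 4.79938 = 187.524 m
d = 187.524 m / 0.3048 = 615.2 ft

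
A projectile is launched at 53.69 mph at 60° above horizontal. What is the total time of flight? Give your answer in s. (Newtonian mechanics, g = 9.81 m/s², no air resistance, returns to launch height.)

v₀ = 53.69 mph × 0.44704 = 24.0016 m/s
T = 2 × v₀ × sin(θ) / g = 2 × 24.0016 × sin(60°) / 9.81 = 2 × 24.0016 × 0.866025 / 9.81 = 4.238 s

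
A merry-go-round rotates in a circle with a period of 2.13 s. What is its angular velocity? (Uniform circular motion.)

ω = 2π/T = 2π/2.13 = 2.9499 rad/s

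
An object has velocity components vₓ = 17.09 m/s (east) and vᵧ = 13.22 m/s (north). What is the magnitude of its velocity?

|v| = √(vₓ² + vᵧ²) = √(17.09² + 13.22²) = √(466.8365) = 21.61 m/s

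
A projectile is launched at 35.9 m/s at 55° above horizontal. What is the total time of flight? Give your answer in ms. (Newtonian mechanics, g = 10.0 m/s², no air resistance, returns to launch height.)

T = 2 × v₀ × sin(θ) / g = 2 × 35.9 × sin(55°) / 10.0 = 2 × 35.9 × 0.819152 / 10.0 = 5.88151 s
T = 5.88151 s / 0.001 = 5882 ms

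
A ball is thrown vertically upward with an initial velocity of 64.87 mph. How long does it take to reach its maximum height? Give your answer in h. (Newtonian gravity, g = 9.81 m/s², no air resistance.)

v₀ = 64.87 mph × 0.44704 = 28.9995 m/s
t_up = v₀ / g = 28.9995 / 9.81 = 2.95612 s
t_up = 2.95612 s / 3600.0 = 0.0008211 h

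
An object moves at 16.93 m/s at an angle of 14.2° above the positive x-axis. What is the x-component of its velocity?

vₓ = v cos(θ) = 16.93 × cos(14.2°) = 16.41 m/s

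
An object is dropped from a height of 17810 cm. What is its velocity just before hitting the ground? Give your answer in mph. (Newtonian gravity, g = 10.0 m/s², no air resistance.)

h = 17810 cm × 0.01 = 178.1 m
v = √(2gh) = √(2 × 10.0 × 178.1) = 59.6825 m/s
v = 59.6825 m/s / 0.44704 = 133.5 mph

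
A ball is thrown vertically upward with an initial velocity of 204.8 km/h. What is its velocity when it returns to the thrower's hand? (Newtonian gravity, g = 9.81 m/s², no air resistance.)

By conservation of energy (no air resistance), the ball returns to the throw height with the same speed as launch, but directed downward.
|v_ground| = v₀ = 204.8 km/h
v_ground = 204.8 km/h (downward)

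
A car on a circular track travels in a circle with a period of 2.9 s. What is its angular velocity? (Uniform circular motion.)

ω = 2π/T = 2π/2.9 = 2.1666 rad/s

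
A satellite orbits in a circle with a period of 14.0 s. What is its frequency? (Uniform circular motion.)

f = 1/T = 1/14.0 = 0.0714 Hz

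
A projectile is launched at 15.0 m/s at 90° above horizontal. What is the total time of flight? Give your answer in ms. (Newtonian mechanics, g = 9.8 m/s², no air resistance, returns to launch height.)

T = 2 × v₀ × sin(θ) / g = 2 × 15.0 × sin(90°) / 9.8 = 2 × 15.0 × 1.0 / 9.8 = 3.06122 s
T = 3.06122 s / 0.001 = 3061 ms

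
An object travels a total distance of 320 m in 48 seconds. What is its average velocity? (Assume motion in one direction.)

v_avg = Δd / Δt = 320 / 48 = 6.67 m/s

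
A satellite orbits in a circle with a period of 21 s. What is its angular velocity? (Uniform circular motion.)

ω = 2π/T = 2π/21 = 0.2992 rad/s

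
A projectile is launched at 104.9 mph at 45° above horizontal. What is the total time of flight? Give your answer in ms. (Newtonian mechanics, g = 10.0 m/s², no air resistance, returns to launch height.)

v₀ = 104.9 mph × 0.44704 = 46.8945 m/s
T = 2 × v₀ × sin(θ) / g = 2 × 46.8945 × sin(45°) / 10.0 = 2 × 46.8945 × 0.707107 / 10.0 = 6.63189 s
T = 6.63189 s / 0.001 = 6632 ms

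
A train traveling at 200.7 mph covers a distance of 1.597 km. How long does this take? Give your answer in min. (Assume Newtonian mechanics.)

d = 1.597 km × 1000.0 = 1597.0 m
v = 200.7 mph × 0.44704 = 89.7209 m/s
t = d / v = 1597.0 / 89.7209 = 17.7996 s
t = 17.7996 s / 60.0 = 0.2967 min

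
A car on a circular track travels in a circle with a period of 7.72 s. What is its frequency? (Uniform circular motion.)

f = 1/T = 1/7.72 = 0.1295 Hz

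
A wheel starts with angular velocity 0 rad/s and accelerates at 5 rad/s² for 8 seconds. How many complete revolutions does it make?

θ = ω₀t + ½αt² = 0×8 + ½×5×8² = 160.0 rad
Total revolutions = θ/(2π) = 160.0/(2π) = 25.46
Complete revolutions = ⌊25.46⌋ = 25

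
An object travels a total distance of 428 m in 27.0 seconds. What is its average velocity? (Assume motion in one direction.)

v_avg = Δd / Δt = 428 / 27.0 = 15.85 m/s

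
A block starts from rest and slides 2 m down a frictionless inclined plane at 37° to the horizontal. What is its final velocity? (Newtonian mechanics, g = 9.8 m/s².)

a = g sin(θ) = 9.8 × sin(37°) = 5.8978 m/s²
v = √(2ad) = √(2 × 5.8978 × 2) = 4.86 m/s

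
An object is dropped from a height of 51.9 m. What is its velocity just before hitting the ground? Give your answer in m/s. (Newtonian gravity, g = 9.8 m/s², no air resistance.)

v = √(2gh) = √(2 × 9.8 × 51.9) = 31.89 m/s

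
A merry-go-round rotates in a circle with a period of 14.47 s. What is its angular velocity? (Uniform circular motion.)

ω = 2π/T = 2π/14.47 = 0.4342 rad/s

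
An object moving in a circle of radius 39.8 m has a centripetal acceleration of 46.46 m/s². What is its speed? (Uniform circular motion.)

v = √(a_c × r) = √(46.46 × 39.8) = 43.0 m/s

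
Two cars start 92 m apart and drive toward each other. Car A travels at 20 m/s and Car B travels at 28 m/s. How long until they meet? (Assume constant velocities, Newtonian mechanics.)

Combined speed: v_combined = 20 + 28 = 48 m/s
Time to meet: t = d/v_combined = 92/48 = 1.92 s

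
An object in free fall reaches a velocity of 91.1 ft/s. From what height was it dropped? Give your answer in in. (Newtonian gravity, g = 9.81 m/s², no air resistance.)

v = 91.1 ft/s × 0.3048 = 27.7673 m/s
h = v² / (2g) = 27.7673² / (2 × 9.81) = 39.2978 m
h = 39.2978 m / 0.0254 = 1547 in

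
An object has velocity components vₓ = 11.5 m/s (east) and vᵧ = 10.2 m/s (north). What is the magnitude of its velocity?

|v| = √(vₓ² + vᵧ²) = √(11.5² + 10.2²) = √(236.29) = 15.37 m/s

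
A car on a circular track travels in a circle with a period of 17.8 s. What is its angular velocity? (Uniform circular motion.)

ω = 2π/T = 2π/17.8 = 0.353 rad/s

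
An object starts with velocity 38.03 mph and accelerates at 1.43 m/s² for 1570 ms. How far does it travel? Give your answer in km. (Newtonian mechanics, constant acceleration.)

v₀ = 38.03 mph × 0.44704 = 17.0009 m/s
t = 1570 ms × 0.001 = 1.57 s
d = v₀ × t + ½ × a × t² = 17.0009 × 1.57 + 0.5 × 1.43 × 1.57² = 28.4538 m
d = 28.4538 m / 1000.0 = 0.02845 km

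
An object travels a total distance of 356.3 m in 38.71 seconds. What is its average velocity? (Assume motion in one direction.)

v_avg = Δd / Δt = 356.3 / 38.71 = 9.2 m/s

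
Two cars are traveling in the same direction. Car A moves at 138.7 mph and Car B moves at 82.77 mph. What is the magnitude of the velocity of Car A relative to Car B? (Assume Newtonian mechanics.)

v_rel = |v_A - v_B| = |138.7 - 82.77| = 55.93 mph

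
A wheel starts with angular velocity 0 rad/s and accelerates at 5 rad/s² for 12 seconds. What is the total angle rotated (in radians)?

θ = ω₀t + ½αt² = 0×12 + ½×5×12² = 360.0 rad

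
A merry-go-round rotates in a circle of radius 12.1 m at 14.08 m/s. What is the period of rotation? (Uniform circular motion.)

T = 2πr/v = 2π×12.1/14.08 = 5.4 s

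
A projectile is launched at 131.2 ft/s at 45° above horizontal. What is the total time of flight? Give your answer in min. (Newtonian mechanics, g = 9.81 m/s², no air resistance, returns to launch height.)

v₀ = 131.2 ft/s × 0.3048 = 39.9898 m/s
T = 2 × v₀ × sin(θ) / g = 2 × 39.9898 × sin(45°) / 9.81 = 2 × 39.9898 × 0.707107 / 9.81 = 5.76495 s
T = 5.76495 s / 60.0 = 0.09608 min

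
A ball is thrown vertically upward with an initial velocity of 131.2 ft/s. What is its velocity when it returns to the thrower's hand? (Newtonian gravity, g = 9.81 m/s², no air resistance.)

By conservation of energy (no air resistance), the ball returns to the throw height with the same speed as launch, but directed downward.
|v_ground| = v₀ = 131.2 ft/s
v_ground = 131.2 ft/s (downward)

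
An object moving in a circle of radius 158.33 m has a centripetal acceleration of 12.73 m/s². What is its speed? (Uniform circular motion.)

v = √(a_c × r) = √(12.73 × 158.33) = 44.89 m/s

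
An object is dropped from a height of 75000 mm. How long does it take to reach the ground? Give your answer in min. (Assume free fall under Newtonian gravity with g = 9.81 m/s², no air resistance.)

h = 75000 mm × 0.001 = 75.0 m
t = √(2h/g) = √(2 × 75.0 / 9.81) = 3.91031 s
t = 3.91031 s / 60.0 = 0.06517 min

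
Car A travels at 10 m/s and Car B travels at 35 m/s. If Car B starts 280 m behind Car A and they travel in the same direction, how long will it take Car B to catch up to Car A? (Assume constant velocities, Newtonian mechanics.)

Relative speed: v_rel = 35 - 10 = 25 m/s
Time to catch: t = d₀/v_rel = 280/25 = 11.2 s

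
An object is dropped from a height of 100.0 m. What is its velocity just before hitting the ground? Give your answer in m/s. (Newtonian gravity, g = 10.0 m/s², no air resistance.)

v = √(2gh) = √(2 × 10.0 × 100.0) = 44.72 m/s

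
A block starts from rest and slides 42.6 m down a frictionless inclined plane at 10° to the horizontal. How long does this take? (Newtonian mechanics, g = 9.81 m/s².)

a = g sin(θ) = 9.81 × sin(10°) = 1.7035 m/s²
t = √(2d/a) = √(2 × 42.6 / 1.7035) = 7.07 s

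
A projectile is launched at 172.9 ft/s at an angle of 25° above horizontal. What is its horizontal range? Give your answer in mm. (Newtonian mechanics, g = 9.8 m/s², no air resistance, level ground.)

v₀ = 172.9 ft/s × 0.3048 = 52.6999 m/s
R = v₀² × sin(2θ) / g = 52.6999² × sin(2 × 25°) / 9.8 = 2777.28 × 0.766044 / 9.8 = 217.094 m
R = 217.094 m / 0.001 = 217100 mm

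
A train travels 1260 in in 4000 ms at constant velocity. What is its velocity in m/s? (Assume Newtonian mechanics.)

d = 1260 in × 0.0254 = 32.004 m
t = 4000 ms × 0.001 = 4.0 s
v = d / t = 32.004 / 4.0 = 8.001 m/s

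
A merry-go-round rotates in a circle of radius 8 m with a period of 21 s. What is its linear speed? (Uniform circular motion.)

v = 2πr/T = 2π×8/21 = 2.39 m/s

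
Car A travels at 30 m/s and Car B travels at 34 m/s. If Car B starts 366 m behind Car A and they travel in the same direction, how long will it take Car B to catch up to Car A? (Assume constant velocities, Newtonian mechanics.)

Relative speed: v_rel = 34 - 30 = 4 m/s
Time to catch: t = d₀/v_rel = 366/4 = 91.5 s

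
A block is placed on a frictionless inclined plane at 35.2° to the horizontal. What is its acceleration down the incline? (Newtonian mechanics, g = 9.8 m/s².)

a = g sin(θ) = 9.8 × sin(35.2°) = 9.8 × 0.5764 = 5.65 m/s²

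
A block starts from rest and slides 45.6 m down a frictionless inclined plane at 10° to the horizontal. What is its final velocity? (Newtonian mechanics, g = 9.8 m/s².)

a = g sin(θ) = 9.8 × sin(10°) = 1.7018 m/s²
v = √(2ad) = √(2 × 1.7018 × 45.6) = 12.46 m/s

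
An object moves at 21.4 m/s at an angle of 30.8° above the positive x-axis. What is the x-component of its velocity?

vₓ = v cos(θ) = 21.4 × cos(30.8°) = 18.38 m/s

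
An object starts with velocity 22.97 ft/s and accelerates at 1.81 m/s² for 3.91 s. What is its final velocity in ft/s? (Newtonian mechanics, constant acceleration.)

v₀ = 22.97 ft/s × 0.3048 = 7.00126 m/s
v = v₀ + a × t = 7.00126 + 1.81 × 3.91 = 14.0784 m/s
v = 14.0784 m/s / 0.3048 = 46.19 ft/s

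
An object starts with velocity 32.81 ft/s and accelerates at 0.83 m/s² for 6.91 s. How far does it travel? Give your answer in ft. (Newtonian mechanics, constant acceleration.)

v₀ = 32.81 ft/s × 0.3048 = 10.0005 m/s
d = v₀ × t + ½ × a × t² = 10.0005 × 6.91 + 0.5 × 0.83 × 6.91² = 88.9189 m
d = 88.9189 m / 0.3048 = 291.7 ft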